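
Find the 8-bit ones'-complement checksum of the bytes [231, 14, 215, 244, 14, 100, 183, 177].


Sum = 1178 mod 256 = 154
Complement = 101

101


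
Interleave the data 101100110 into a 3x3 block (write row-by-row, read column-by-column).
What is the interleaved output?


Matrix:
  101
  100
  110
Read columns: 111001100

111001100


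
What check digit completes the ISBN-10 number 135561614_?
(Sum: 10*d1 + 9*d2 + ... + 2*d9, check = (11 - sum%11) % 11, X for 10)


Weighted sum: 188
188 mod 11 = 1

Check digit: X


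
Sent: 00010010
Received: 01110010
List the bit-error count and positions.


XOR: 01100000

2 error(s) at position(s): 1, 2


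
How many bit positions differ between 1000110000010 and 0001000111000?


XOR: 1001110111010
Count of 1s: 8

8


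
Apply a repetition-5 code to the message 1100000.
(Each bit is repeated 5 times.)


Each bit -> 5 copies

11111111110000000000000000000000000


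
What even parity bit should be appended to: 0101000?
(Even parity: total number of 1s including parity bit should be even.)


Number of 1s in data: 2
Parity bit: 0

0


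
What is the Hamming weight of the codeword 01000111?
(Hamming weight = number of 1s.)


Counting 1s in 01000111

4


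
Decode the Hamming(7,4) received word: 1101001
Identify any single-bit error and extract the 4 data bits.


Syndrome = 0: no error detected

Data: 0001 (no errors)


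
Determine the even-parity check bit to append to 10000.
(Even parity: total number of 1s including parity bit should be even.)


Number of 1s in data: 1
Parity bit: 1

1


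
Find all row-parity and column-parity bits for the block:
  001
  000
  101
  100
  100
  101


Row parities: 100110
Column parities: 001

Row P: 100110, Col P: 001, Corner: 1


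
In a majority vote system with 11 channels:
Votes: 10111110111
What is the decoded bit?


Ones: 9 out of 11
Threshold: 6

1 (9/11 voted 1)


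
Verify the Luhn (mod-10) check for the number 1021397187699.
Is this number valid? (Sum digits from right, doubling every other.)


Luhn sum = 63
63 mod 10 = 3

Invalid (Luhn sum mod 10 = 3)


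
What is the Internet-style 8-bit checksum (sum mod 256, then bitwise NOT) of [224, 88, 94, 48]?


Sum = 454 mod 256 = 198
Complement = 57

57


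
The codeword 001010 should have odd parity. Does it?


Number of 1s: 2

No, parity error (2 ones)


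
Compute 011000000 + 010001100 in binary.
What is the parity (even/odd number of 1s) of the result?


011000000 = 192
010001100 = 140
Sum = 332 = 101001100
1s count = 4

even parity (4 ones in 101001100)


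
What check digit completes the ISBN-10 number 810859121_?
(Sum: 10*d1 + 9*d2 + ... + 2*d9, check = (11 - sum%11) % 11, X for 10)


Weighted sum: 232
232 mod 11 = 1

Check digit: X


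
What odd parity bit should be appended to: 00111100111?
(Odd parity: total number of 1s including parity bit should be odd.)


Number of 1s in data: 7
Parity bit: 0

0


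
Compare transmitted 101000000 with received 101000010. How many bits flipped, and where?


XOR: 000000010

1 error(s) at position(s): 7


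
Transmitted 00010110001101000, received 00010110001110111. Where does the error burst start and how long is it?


XOR: 00000000000011111

Burst at position 12, length 5


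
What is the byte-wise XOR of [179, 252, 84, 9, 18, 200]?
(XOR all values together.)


XOR chain: 179 ^ 252 ^ 84 ^ 9 ^ 18 ^ 200 = 200

200


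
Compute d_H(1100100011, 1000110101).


XOR: 0100010110
Count of 1s: 4

4


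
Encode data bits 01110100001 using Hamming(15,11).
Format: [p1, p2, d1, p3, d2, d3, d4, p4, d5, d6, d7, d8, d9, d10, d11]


Parity bits: p1=1, p2=0, p3=0, p4=0

100011100100001


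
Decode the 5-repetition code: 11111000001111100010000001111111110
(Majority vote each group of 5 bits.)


Groups: 11111, 00000, 11111, 00010, 00000, 11111, 11110
Majority votes: 1010011

1010011


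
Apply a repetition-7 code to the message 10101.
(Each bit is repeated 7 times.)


Each bit -> 7 copies

11111110000000111111100000001111111


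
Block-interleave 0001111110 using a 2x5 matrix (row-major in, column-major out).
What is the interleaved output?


Matrix:
  00011
  11110
Read columns: 0101011110

0101011110


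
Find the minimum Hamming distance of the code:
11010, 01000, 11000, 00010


Comparing all pairs, minimum distance: 1
Can detect 0 errors, correct 0 errors

1


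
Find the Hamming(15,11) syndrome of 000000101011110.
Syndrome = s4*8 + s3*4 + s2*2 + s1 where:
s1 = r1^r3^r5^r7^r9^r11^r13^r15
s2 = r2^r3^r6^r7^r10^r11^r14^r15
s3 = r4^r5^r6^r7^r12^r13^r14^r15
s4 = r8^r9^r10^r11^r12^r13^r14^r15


s1=0, s2=1, s3=0, s4=1

Syndrome = 10 (error at position 10)


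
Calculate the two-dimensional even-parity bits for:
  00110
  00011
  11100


Row parities: 001
Column parities: 11001

Row P: 001, Col P: 11001, Corner: 1


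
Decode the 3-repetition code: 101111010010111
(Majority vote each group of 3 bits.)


Groups: 101, 111, 010, 010, 111
Majority votes: 11001

11001


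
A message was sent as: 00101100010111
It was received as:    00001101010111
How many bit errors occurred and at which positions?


XOR: 00100001000000

2 error(s) at position(s): 2, 7


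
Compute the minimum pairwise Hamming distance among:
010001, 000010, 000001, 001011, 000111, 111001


Comparing all pairs, minimum distance: 1
Can detect 0 errors, correct 0 errors

1


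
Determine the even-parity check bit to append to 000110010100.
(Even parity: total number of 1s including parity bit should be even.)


Number of 1s in data: 4
Parity bit: 0

0


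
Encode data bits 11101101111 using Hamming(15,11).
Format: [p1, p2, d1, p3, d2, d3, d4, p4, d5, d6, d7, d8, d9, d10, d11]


Parity bits: p1=1, p2=1, p3=0, p4=0

111011001101111


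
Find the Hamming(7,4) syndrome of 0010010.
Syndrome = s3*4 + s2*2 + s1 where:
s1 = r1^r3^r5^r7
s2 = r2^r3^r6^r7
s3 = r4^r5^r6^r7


s1=1, s2=0, s3=1

Syndrome = 5 (error at position 5)


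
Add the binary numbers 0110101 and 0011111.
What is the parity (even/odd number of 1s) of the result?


0110101 = 53
0011111 = 31
Sum = 84 = 1010100
1s count = 3

odd parity (3 ones in 1010100)


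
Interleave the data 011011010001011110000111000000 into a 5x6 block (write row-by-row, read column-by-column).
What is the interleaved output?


Matrix:
  011011
  010001
  011110
  000111
  000000
Read columns: 000001110010100001101011011010

000001110010100001101011011010


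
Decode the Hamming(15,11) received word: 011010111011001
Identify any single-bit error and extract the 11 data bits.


Syndrome = 10: error at position 10

Data: 11011111001 (corrected bit 10)


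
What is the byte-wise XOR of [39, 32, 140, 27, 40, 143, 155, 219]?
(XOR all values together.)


XOR chain: 39 ^ 32 ^ 140 ^ 27 ^ 40 ^ 143 ^ 155 ^ 219 = 119

119


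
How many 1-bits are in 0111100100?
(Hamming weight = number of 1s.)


Counting 1s in 0111100100

5


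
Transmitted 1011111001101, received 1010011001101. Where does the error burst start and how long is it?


XOR: 0001100000000

Burst at position 3, length 2


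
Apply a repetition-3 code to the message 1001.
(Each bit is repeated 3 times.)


Each bit -> 3 copies

111000000111


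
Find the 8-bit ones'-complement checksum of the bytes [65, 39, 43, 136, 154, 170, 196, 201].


Sum = 1004 mod 256 = 236
Complement = 19

19


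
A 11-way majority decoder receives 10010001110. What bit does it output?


Ones: 5 out of 11
Threshold: 6

0 (5/11 voted 1)


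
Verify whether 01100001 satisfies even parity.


Number of 1s: 3

No, parity error (3 ones)


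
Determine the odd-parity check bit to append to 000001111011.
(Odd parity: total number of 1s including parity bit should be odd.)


Number of 1s in data: 6
Parity bit: 1

1


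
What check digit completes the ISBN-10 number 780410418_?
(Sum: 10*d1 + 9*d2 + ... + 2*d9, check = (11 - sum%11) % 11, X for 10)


Weighted sum: 211
211 mod 11 = 2

Check digit: 9


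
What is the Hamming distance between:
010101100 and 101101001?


XOR: 111000101
Count of 1s: 5

5


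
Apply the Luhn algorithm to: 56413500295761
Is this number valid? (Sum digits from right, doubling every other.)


Luhn sum = 52
52 mod 10 = 2

Invalid (Luhn sum mod 10 = 2)


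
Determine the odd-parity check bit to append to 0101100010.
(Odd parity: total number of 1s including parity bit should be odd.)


Number of 1s in data: 4
Parity bit: 1

1


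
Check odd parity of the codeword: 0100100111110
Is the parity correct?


Number of 1s: 7

Yes, parity is correct (7 ones)


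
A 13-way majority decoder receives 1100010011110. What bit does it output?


Ones: 7 out of 13
Threshold: 7

1 (7/13 voted 1)


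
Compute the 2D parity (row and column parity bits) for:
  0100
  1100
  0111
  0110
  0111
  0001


Row parities: 101011
Column parities: 1111

Row P: 101011, Col P: 1111, Corner: 0


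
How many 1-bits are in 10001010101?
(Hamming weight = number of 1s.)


Counting 1s in 10001010101

5


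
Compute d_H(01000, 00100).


XOR: 01100
Count of 1s: 2

2


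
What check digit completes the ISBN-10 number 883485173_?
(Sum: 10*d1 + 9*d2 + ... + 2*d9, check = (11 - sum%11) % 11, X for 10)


Weighted sum: 308
308 mod 11 = 0

Check digit: 0


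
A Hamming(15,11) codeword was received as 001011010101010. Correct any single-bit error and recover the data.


Syndrome = 0: no error detected

Data: 11100101010 (no errors)


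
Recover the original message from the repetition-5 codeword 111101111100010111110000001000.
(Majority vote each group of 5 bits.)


Groups: 11110, 11111, 00010, 11111, 00000, 01000
Majority votes: 110100

110100


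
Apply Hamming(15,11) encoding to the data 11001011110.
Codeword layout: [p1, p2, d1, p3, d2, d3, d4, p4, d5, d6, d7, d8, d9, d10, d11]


Parity bits: p1=1, p2=1, p3=0, p4=1

111010011011110


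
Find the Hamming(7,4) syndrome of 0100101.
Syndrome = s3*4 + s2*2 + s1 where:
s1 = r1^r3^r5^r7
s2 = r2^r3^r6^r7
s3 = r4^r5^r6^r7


s1=0, s2=0, s3=0

Syndrome = 0 (no error)


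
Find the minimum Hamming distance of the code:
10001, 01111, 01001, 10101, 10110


Comparing all pairs, minimum distance: 1
Can detect 0 errors, correct 0 errors

1


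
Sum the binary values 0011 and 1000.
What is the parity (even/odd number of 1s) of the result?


0011 = 3
1000 = 8
Sum = 11 = 1011
1s count = 3

odd parity (3 ones in 1011)


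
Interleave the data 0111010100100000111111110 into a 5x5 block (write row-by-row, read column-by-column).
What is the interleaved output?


Matrix:
  01110
  10100
  10000
  01111
  11110
Read columns: 0110110011110111001100010

0110110011110111001100010


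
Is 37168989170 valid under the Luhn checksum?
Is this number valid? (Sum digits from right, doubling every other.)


Luhn sum = 52
52 mod 10 = 2

Invalid (Luhn sum mod 10 = 2)


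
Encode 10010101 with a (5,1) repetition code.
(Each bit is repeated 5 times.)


Each bit -> 5 copies

1111100000000001111100000111110000011111


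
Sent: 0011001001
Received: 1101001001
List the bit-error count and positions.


XOR: 1110000000

3 error(s) at position(s): 0, 1, 2


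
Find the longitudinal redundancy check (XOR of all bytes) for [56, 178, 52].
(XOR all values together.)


XOR chain: 56 ^ 178 ^ 52 = 190

190


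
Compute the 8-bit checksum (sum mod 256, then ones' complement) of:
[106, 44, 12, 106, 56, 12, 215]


Sum = 551 mod 256 = 39
Complement = 216

216


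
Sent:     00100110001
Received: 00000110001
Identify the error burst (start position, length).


XOR: 00100000000

Burst at position 2, length 1


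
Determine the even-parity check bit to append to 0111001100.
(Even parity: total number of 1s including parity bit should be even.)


Number of 1s in data: 5
Parity bit: 1

1


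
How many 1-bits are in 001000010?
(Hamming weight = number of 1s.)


Counting 1s in 001000010

2


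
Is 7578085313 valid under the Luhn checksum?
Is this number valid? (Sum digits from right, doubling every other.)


Luhn sum = 40
40 mod 10 = 0

Valid (Luhn sum mod 10 = 0)


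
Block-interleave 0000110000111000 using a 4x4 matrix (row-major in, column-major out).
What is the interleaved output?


Matrix:
  0000
  1100
  0011
  1000
Read columns: 0101010000100010

0101010000100010


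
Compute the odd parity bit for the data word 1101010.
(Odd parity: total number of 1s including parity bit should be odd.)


Number of 1s in data: 4
Parity bit: 1

1


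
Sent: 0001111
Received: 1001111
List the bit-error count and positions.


XOR: 1000000

1 error(s) at position(s): 0


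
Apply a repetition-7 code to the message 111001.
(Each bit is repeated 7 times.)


Each bit -> 7 copies

111111111111111111111000000000000001111111


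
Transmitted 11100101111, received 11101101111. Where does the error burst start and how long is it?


XOR: 00001000000

Burst at position 4, length 1


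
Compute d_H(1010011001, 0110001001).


XOR: 1100010000
Count of 1s: 3

3


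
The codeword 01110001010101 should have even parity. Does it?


Number of 1s: 7

No, parity error (7 ones)


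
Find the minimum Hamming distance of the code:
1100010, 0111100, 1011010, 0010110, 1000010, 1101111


Comparing all pairs, minimum distance: 1
Can detect 0 errors, correct 0 errors

1


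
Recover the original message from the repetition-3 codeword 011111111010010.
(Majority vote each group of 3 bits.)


Groups: 011, 111, 111, 010, 010
Majority votes: 11100

11100


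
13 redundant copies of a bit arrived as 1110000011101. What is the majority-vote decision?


Ones: 7 out of 13
Threshold: 7

1 (7/13 voted 1)


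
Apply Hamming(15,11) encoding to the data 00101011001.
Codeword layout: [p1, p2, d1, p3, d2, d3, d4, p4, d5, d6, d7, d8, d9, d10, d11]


Parity bits: p1=1, p2=1, p3=1, p4=0

110101001011001


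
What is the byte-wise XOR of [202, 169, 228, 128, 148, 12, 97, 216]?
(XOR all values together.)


XOR chain: 202 ^ 169 ^ 228 ^ 128 ^ 148 ^ 12 ^ 97 ^ 216 = 38

38


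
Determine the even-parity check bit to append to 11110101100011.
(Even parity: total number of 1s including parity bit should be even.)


Number of 1s in data: 9
Parity bit: 1

1


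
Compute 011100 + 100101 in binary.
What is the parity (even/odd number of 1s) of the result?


011100 = 28
100101 = 37
Sum = 65 = 1000001
1s count = 2

even parity (2 ones in 1000001)


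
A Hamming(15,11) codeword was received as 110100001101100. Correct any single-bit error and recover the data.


Syndrome = 5: error at position 5

Data: 01001101100 (corrected bit 5)


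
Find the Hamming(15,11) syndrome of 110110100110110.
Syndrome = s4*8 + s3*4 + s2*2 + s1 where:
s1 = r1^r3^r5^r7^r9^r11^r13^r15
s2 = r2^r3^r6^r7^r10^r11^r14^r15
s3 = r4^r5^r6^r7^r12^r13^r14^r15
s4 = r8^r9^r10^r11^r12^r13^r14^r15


s1=1, s2=1, s3=1, s4=0

Syndrome = 7 (error at position 7)


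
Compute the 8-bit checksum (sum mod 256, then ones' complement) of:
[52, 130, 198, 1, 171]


Sum = 552 mod 256 = 40
Complement = 215

215


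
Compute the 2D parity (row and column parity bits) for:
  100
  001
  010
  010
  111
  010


Row parities: 111111
Column parities: 000

Row P: 111111, Col P: 000, Corner: 0


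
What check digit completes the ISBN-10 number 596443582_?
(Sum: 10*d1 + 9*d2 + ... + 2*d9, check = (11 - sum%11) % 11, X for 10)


Weighted sum: 294
294 mod 11 = 8

Check digit: 3


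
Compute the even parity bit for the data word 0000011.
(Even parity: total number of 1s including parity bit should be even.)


Number of 1s in data: 2
Parity bit: 0

0


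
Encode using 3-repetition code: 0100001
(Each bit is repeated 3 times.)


Each bit -> 3 copies

000111000000000000111


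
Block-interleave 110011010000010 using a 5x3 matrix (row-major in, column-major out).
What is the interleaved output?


Matrix:
  110
  011
  010
  000
  010
Read columns: 100001110101000

100001110101000


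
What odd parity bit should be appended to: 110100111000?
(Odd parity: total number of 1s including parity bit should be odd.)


Number of 1s in data: 6
Parity bit: 1

1


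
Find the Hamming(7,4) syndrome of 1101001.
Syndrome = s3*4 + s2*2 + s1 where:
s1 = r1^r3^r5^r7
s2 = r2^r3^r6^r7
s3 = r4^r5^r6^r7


s1=0, s2=0, s3=0

Syndrome = 0 (no error)


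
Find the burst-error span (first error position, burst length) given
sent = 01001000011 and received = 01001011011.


XOR: 00000011000

Burst at position 6, length 2


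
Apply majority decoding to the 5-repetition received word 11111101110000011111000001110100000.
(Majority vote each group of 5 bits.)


Groups: 11111, 10111, 00000, 11111, 00000, 11101, 00000
Majority votes: 1101010

1101010


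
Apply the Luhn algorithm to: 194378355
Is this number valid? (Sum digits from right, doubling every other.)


Luhn sum = 43
43 mod 10 = 3

Invalid (Luhn sum mod 10 = 3)


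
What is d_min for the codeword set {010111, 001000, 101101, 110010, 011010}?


Comparing all pairs, minimum distance: 2
Can detect 1 errors, correct 0 errors

2


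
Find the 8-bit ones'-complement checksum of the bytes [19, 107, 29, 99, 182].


Sum = 436 mod 256 = 180
Complement = 75

75


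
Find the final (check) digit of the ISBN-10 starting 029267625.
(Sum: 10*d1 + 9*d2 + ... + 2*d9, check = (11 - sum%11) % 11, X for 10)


Weighted sum: 215
215 mod 11 = 6

Check digit: 5


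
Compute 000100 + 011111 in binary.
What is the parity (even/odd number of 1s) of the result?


000100 = 4
011111 = 31
Sum = 35 = 100011
1s count = 3

odd parity (3 ones in 100011)


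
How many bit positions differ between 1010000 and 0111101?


XOR: 1101101
Count of 1s: 5

5


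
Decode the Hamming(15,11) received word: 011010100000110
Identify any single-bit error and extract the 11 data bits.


Syndrome = 0: no error detected

Data: 11010000110 (no errors)


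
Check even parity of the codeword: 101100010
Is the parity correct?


Number of 1s: 4

Yes, parity is correct (4 ones)


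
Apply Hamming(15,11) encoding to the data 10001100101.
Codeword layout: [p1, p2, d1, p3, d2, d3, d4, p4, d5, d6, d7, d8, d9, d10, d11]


Parity bits: p1=0, p2=1, p3=0, p4=0

011000001100101


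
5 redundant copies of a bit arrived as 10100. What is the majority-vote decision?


Ones: 2 out of 5
Threshold: 3

0 (2/5 voted 1)


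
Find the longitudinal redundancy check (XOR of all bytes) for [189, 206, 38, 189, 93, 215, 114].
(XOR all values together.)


XOR chain: 189 ^ 206 ^ 38 ^ 189 ^ 93 ^ 215 ^ 114 = 16

16


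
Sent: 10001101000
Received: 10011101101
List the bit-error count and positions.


XOR: 00010000101

3 error(s) at position(s): 3, 8, 10


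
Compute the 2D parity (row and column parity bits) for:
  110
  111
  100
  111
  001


Row parities: 01111
Column parities: 011

Row P: 01111, Col P: 011, Corner: 0


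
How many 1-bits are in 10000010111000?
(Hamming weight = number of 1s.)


Counting 1s in 10000010111000

5


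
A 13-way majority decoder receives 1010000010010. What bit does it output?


Ones: 4 out of 13
Threshold: 7

0 (4/13 voted 1)


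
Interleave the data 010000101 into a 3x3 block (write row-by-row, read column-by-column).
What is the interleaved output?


Matrix:
  010
  000
  101
Read columns: 001100001

001100001


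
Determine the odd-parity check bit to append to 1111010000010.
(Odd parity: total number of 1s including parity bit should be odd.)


Number of 1s in data: 6
Parity bit: 1

1


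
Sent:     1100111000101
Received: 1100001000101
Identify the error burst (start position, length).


XOR: 0000110000000

Burst at position 4, length 2


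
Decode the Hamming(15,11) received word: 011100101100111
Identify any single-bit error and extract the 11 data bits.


Syndrome = 13: error at position 13

Data: 10011100011 (corrected bit 13)


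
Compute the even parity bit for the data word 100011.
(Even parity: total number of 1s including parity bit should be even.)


Number of 1s in data: 3
Parity bit: 1

1


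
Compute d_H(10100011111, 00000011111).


XOR: 10100000000
Count of 1s: 2

2


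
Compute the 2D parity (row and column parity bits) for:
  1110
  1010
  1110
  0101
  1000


Row parities: 10101
Column parities: 0111

Row P: 10101, Col P: 0111, Corner: 1


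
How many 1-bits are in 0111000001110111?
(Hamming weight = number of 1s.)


Counting 1s in 0111000001110111

9


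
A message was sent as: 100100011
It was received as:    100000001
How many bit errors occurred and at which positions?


XOR: 000100010

2 error(s) at position(s): 3, 7


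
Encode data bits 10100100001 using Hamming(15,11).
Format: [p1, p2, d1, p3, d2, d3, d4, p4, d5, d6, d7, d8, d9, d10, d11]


Parity bits: p1=0, p2=0, p3=0, p4=0

001001000100001


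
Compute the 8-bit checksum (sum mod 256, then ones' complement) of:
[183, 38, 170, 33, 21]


Sum = 445 mod 256 = 189
Complement = 66

66


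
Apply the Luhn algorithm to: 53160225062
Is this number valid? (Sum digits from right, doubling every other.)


Luhn sum = 27
27 mod 10 = 7

Invalid (Luhn sum mod 10 = 7)


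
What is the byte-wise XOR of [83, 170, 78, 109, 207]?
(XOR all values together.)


XOR chain: 83 ^ 170 ^ 78 ^ 109 ^ 207 = 21

21


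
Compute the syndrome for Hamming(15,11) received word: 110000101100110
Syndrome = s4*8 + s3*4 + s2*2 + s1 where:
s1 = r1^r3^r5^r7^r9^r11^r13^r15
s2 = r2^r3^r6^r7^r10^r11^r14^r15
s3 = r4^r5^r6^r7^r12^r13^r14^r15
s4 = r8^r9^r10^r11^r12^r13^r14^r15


s1=0, s2=0, s3=1, s4=0

Syndrome = 4 (error at position 4)


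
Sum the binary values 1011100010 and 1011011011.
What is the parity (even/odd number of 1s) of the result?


1011100010 = 738
1011011011 = 731
Sum = 1469 = 10110111101
1s count = 8

even parity (8 ones in 10110111101)


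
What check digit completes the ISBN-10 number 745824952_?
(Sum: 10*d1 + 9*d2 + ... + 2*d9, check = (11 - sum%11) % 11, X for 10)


Weighted sum: 289
289 mod 11 = 3

Check digit: 8


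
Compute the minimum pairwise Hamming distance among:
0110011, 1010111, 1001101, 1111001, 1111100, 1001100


Comparing all pairs, minimum distance: 1
Can detect 0 errors, correct 0 errors

1


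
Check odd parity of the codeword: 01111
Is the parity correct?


Number of 1s: 4

No, parity error (4 ones)


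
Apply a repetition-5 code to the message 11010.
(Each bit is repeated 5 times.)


Each bit -> 5 copies

1111111111000001111100000


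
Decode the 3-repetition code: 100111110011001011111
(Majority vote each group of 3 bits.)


Groups: 100, 111, 110, 011, 001, 011, 111
Majority votes: 0111011

0111011


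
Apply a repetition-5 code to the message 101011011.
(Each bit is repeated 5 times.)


Each bit -> 5 copies

111110000011111000001111111111000001111111111


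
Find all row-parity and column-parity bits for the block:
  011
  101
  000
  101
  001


Row parities: 00001
Column parities: 010

Row P: 00001, Col P: 010, Corner: 1


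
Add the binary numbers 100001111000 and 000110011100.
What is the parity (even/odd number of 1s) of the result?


100001111000 = 2168
000110011100 = 412
Sum = 2580 = 101000010100
1s count = 4

even parity (4 ones in 101000010100)


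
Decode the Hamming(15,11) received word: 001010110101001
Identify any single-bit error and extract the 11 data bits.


Syndrome = 0: no error detected

Data: 11010101001 (no errors)


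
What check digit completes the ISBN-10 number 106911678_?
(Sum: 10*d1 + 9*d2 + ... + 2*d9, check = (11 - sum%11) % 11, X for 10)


Weighted sum: 193
193 mod 11 = 6

Check digit: 5


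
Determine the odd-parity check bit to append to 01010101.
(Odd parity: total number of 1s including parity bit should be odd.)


Number of 1s in data: 4
Parity bit: 1

1


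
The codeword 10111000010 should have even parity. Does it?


Number of 1s: 5

No, parity error (5 ones)


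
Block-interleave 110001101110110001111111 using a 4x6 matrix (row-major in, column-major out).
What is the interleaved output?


Matrix:
  110001
  101110
  110001
  111111
Read columns: 111110110101010101011011

111110110101010101011011


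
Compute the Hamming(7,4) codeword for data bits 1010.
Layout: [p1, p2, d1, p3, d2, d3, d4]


Parity bits: p1=1, p2=0, p3=1

1011010


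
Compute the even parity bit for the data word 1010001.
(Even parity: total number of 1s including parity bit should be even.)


Number of 1s in data: 3
Parity bit: 1

1


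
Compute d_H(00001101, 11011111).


XOR: 11010010
Count of 1s: 4

4


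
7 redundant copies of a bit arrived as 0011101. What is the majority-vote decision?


Ones: 4 out of 7
Threshold: 4

1 (4/7 voted 1)


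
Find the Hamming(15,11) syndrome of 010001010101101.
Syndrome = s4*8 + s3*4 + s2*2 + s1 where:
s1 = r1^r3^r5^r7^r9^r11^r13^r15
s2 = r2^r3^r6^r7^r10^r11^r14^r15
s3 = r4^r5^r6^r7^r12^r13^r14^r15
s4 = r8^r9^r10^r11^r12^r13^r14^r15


s1=0, s2=0, s3=0, s4=1

Syndrome = 8 (error at position 8)


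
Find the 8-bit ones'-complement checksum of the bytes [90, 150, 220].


Sum = 460 mod 256 = 204
Complement = 51

51


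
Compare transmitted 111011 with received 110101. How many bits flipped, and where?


XOR: 001110

3 error(s) at position(s): 2, 3, 4


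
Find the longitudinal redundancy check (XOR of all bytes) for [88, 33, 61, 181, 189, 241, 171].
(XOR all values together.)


XOR chain: 88 ^ 33 ^ 61 ^ 181 ^ 189 ^ 241 ^ 171 = 22

22


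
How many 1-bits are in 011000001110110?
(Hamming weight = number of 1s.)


Counting 1s in 011000001110110

7


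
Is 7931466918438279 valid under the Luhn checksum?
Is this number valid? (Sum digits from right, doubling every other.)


Luhn sum = 91
91 mod 10 = 1

Invalid (Luhn sum mod 10 = 1)


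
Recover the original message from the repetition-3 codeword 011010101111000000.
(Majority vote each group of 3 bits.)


Groups: 011, 010, 101, 111, 000, 000
Majority votes: 101100

101100


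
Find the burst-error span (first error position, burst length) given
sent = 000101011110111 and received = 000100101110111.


XOR: 000001110000000

Burst at position 5, length 3


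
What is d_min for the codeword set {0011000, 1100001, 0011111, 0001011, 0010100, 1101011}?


Comparing all pairs, minimum distance: 2
Can detect 1 errors, correct 0 errors

2


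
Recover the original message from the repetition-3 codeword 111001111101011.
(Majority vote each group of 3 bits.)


Groups: 111, 001, 111, 101, 011
Majority votes: 10111

10111


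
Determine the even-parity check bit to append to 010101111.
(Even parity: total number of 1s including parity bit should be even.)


Number of 1s in data: 6
Parity bit: 0

0


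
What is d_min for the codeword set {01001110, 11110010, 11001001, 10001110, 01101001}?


Comparing all pairs, minimum distance: 2
Can detect 1 errors, correct 0 errors

2


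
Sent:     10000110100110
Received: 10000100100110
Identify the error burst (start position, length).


XOR: 00000010000000

Burst at position 6, length 1


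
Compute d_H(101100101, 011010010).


XOR: 110110111
Count of 1s: 7

7


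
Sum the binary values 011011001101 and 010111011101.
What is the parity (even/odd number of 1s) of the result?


011011001101 = 1741
010111011101 = 1501
Sum = 3242 = 110010101010
1s count = 6

even parity (6 ones in 110010101010)


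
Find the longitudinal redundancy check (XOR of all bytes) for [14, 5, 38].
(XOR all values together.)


XOR chain: 14 ^ 5 ^ 38 = 45

45


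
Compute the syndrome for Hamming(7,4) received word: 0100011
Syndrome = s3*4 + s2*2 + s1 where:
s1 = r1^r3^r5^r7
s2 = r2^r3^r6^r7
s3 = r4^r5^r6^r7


s1=1, s2=1, s3=0

Syndrome = 3 (error at position 3)


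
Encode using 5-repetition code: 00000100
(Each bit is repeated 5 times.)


Each bit -> 5 copies

0000000000000000000000000111110000000000


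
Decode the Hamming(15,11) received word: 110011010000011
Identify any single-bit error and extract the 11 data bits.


Syndrome = 9: error at position 9

Data: 01101000011 (corrected bit 9)


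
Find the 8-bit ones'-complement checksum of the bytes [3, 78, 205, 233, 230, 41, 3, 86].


Sum = 879 mod 256 = 111
Complement = 144

144


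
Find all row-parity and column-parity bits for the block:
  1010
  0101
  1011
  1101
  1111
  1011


Row parities: 001101
Column parities: 1101

Row P: 001101, Col P: 1101, Corner: 1


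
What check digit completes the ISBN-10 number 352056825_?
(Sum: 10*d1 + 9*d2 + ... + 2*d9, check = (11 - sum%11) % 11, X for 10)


Weighted sum: 199
199 mod 11 = 1

Check digit: X


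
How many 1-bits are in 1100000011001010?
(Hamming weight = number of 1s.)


Counting 1s in 1100000011001010

6


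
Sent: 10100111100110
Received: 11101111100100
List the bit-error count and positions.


XOR: 01001000000010

3 error(s) at position(s): 1, 4, 12


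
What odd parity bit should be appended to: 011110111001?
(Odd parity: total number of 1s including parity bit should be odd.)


Number of 1s in data: 8
Parity bit: 1

1


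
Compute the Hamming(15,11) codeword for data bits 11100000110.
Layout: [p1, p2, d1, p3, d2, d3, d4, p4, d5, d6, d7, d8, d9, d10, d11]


Parity bits: p1=1, p2=1, p3=0, p4=0

111011000000110


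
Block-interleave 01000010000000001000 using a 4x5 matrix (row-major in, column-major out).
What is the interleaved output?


Matrix:
  01000
  01000
  00000
  01000
Read columns: 00001101000000000000

00001101000000000000


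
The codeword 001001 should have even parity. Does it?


Number of 1s: 2

Yes, parity is correct (2 ones)


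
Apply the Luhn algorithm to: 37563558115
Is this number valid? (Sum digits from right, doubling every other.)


Luhn sum = 40
40 mod 10 = 0

Valid (Luhn sum mod 10 = 0)


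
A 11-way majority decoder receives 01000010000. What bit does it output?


Ones: 2 out of 11
Threshold: 6

0 (2/11 voted 1)


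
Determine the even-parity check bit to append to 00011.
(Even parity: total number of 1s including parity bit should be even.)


Number of 1s in data: 2
Parity bit: 0

0


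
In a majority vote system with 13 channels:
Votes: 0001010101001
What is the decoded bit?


Ones: 5 out of 13
Threshold: 7

0 (5/13 voted 1)


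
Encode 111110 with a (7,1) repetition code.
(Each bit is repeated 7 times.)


Each bit -> 7 copies

111111111111111111111111111111111110000000


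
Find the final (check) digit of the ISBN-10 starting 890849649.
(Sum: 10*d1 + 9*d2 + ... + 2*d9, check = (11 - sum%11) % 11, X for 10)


Weighted sum: 340
340 mod 11 = 10

Check digit: 1


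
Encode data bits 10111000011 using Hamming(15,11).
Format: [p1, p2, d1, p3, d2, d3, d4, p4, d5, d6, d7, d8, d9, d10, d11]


Parity bits: p1=0, p2=1, p3=0, p4=1

011001111000011


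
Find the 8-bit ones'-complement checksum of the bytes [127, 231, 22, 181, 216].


Sum = 777 mod 256 = 9
Complement = 246

246


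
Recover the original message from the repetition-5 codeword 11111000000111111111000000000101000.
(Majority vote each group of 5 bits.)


Groups: 11111, 00000, 01111, 11111, 00000, 00001, 01000
Majority votes: 1011000

1011000


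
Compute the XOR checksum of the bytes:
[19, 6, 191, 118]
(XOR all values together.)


XOR chain: 19 ^ 6 ^ 191 ^ 118 = 220

220


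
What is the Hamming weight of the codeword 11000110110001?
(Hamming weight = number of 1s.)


Counting 1s in 11000110110001

7


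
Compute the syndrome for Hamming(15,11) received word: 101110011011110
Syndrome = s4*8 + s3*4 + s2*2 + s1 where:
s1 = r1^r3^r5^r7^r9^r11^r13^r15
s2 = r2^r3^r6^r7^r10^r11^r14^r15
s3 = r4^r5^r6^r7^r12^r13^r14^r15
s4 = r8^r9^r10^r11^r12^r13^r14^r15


s1=0, s2=1, s3=1, s4=0

Syndrome = 6 (error at position 6)


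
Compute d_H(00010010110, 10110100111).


XOR: 10100110001
Count of 1s: 5

5


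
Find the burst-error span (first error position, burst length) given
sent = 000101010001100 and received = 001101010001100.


XOR: 001000000000000

Burst at position 2, length 1


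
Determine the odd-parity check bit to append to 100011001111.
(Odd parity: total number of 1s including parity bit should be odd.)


Number of 1s in data: 7
Parity bit: 0

0


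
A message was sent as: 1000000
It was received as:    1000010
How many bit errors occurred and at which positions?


XOR: 0000010

1 error(s) at position(s): 5


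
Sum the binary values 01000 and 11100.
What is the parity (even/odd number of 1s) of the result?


01000 = 8
11100 = 28
Sum = 36 = 100100
1s count = 2

even parity (2 ones in 100100)


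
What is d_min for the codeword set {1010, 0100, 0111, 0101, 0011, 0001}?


Comparing all pairs, minimum distance: 1
Can detect 0 errors, correct 0 errors

1


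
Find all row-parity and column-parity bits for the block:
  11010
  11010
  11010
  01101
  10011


Row parities: 11111
Column parities: 00100

Row P: 11111, Col P: 00100, Corner: 1


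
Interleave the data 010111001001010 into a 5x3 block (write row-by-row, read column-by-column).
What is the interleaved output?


Matrix:
  010
  111
  001
  001
  010
Read columns: 010001100101110

010001100101110


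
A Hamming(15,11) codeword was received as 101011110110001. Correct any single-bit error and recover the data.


Syndrome = 0: no error detected

Data: 11110110001 (no errors)


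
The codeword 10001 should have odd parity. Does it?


Number of 1s: 2

No, parity error (2 ones)


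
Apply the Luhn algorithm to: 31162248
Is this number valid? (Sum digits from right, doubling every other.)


Luhn sum = 37
37 mod 10 = 7

Invalid (Luhn sum mod 10 = 7)


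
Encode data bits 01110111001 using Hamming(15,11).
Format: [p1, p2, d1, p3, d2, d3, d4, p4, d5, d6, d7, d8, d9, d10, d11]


Parity bits: p1=0, p2=1, p3=1, p4=0

010111100111001


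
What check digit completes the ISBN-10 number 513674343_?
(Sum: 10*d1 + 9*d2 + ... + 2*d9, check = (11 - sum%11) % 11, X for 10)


Weighted sum: 217
217 mod 11 = 8

Check digit: 3


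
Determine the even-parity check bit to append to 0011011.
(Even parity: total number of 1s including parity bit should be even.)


Number of 1s in data: 4
Parity bit: 0

0


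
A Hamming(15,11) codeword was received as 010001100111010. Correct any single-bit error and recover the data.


Syndrome = 0: no error detected

Data: 00110111010 (no errors)


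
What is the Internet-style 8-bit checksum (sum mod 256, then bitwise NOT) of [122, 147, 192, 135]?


Sum = 596 mod 256 = 84
Complement = 171

171


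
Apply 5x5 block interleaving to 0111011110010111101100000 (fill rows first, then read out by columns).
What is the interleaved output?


Matrix:
  01110
  11110
  01011
  11011
  00000
Read columns: 0101011110110001111000110

0101011110110001111000110


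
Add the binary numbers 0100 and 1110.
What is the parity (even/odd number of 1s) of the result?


0100 = 4
1110 = 14
Sum = 18 = 10010
1s count = 2

even parity (2 ones in 10010)


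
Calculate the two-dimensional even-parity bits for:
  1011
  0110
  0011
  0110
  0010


Row parities: 10001
Column parities: 1010

Row P: 10001, Col P: 1010, Corner: 0


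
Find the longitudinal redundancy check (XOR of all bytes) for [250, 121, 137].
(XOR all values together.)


XOR chain: 250 ^ 121 ^ 137 = 10

10


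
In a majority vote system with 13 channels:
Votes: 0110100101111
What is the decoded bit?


Ones: 8 out of 13
Threshold: 7

1 (8/13 voted 1)


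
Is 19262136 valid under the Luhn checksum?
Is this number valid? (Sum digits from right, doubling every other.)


Luhn sum = 38
38 mod 10 = 8

Invalid (Luhn sum mod 10 = 8)


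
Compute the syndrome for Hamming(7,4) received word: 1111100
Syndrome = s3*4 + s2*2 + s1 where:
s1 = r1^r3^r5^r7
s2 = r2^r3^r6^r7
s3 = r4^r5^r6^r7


s1=1, s2=0, s3=0

Syndrome = 1 (error at position 1)


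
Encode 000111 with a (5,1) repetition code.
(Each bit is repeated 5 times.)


Each bit -> 5 copies

000000000000000111111111111111


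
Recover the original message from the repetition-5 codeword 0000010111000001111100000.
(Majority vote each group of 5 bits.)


Groups: 00000, 10111, 00000, 11111, 00000
Majority votes: 01010

01010


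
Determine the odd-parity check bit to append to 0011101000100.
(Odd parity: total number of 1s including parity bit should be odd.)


Number of 1s in data: 5
Parity bit: 0

0


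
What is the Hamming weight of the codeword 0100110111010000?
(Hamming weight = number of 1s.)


Counting 1s in 0100110111010000

7


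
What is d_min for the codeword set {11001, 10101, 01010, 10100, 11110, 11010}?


Comparing all pairs, minimum distance: 1
Can detect 0 errors, correct 0 errors

1


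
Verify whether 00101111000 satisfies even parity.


Number of 1s: 5

No, parity error (5 ones)


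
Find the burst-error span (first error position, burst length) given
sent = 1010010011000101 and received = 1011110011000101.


XOR: 0001100000000000

Burst at position 3, length 2


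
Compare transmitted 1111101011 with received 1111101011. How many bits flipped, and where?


XOR: 0000000000

0 errors (received matches sent)


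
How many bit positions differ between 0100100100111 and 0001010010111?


XOR: 0101110110000
Count of 1s: 6

6


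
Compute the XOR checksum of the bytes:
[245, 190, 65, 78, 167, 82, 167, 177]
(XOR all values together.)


XOR chain: 245 ^ 190 ^ 65 ^ 78 ^ 167 ^ 82 ^ 167 ^ 177 = 167

167


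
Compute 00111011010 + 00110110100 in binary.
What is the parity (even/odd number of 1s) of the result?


00111011010 = 474
00110110100 = 436
Sum = 910 = 1110001110
1s count = 6

even parity (6 ones in 1110001110)


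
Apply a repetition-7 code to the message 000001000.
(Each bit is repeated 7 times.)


Each bit -> 7 copies

000000000000000000000000000000000001111111000000000000000000000


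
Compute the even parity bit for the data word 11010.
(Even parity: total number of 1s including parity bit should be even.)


Number of 1s in data: 3
Parity bit: 1

1


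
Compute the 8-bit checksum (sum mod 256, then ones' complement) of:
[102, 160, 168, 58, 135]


Sum = 623 mod 256 = 111
Complement = 144

144


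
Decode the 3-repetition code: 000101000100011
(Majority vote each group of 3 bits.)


Groups: 000, 101, 000, 100, 011
Majority votes: 01001

01001


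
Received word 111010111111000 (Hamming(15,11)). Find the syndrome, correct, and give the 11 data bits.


Syndrome = 14: error at position 14

Data: 11011111010 (corrected bit 14)


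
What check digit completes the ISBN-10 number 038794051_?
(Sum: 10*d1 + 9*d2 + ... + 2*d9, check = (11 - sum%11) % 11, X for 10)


Weighted sum: 231
231 mod 11 = 0

Check digit: 0


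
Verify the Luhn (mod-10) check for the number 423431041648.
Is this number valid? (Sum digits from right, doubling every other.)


Luhn sum = 55
55 mod 10 = 5

Invalid (Luhn sum mod 10 = 5)


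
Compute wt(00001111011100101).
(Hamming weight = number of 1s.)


Counting 1s in 00001111011100101

9


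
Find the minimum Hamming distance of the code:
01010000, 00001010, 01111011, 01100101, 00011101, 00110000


Comparing all pairs, minimum distance: 2
Can detect 1 errors, correct 0 errors

2
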